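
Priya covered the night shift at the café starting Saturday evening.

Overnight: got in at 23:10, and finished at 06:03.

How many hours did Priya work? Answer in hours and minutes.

6 h 53 min

Overnight: 23:10 → midnight = 0 h 50 min; midnight → 06:03 = 6 h 3 min; span 6 h 53 min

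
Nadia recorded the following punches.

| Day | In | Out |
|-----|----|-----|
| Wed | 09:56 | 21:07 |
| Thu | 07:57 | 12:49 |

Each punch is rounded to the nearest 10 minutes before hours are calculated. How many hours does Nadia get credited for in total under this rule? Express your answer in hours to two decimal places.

Wed: in 09:56→10:00, out 21:07→21:10; 11 h 10 min
Thu: in 07:57→08:00, out 12:49→12:50; 4 h 50 min
Total credited: 16 h 0 min.

16.00 hours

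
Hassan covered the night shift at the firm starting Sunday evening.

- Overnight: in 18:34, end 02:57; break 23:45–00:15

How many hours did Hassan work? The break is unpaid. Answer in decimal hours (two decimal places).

7.88 hours

Overnight: 18:34 → midnight = 5 h 26 min; midnight → 02:57 = 2 h 57 min; span 8 h 23 min; less 30 min break → 7 h 53 min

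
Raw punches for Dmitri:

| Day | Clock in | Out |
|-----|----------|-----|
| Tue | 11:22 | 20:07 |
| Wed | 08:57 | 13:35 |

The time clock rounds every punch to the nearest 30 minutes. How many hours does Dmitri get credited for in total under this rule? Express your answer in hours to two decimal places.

13.00 hours

Tue: in 11:22→11:30, out 20:07→20:00; 8 h 30 min
Wed: in 08:57→09:00, out 13:35→13:30; 4 h 30 min
Total credited: 13 h 0 min.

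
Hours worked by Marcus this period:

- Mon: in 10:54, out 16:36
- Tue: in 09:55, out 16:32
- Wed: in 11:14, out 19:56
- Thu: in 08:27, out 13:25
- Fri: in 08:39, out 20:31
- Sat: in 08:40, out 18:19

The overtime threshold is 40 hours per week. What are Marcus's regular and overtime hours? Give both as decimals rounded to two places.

Mon: 10:54–16:36 = 5 h 42 min
Tue: 09:55–16:32 = 6 h 37 min
Wed: 11:14–19:56 = 8 h 42 min
Thu: 08:27–13:25 = 4 h 58 min
Fri: 08:39–20:31 = 11 h 52 min
Sat: 08:40–18:19 = 9 h 39 min
Total worked: 47 h 30 min = 47.50 h.
Threshold 40 h → overtime 7 h 30 min, regular 40 h 0 min.

Regular 40.00 hours, overtime 7.50 hours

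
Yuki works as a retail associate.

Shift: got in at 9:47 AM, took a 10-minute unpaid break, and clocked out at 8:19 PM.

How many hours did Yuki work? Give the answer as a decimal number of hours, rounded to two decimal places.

Shift: 9:47 AM–8:19 PM = 10 h 32 min; less 10 min break → 10 h 22 min

10.37 hours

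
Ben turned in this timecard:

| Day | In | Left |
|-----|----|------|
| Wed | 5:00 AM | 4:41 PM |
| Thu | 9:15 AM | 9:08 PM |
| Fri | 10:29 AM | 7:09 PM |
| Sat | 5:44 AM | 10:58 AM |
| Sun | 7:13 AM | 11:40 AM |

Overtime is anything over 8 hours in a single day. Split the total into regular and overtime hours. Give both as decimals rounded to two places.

Wed: 5:00 AM–4:41 PM = 11 h 41 min
Thu: 9:15 AM–9:08 PM = 11 h 53 min
Fri: 10:29 AM–7:09 PM = 8 h 40 min
Sat: 5:44 AM–10:58 AM = 5 h 14 min
Sun: 7:13 AM–11:40 AM = 4 h 27 min
Wed reg 8 h 0 min / OT 3 h 41 min; Thu reg 8 h 0 min / OT 3 h 53 min; Fri reg 8 h 0 min / OT 0 h 40 min; Sat reg 5 h 14 min / OT 0 h 0 min; Sun reg 4 h 27 min / OT 0 h 0 min.
Totals: regular 33 h 41 min, overtime 8 h 14 min.

Regular 33.68 hours, overtime 8.23 hours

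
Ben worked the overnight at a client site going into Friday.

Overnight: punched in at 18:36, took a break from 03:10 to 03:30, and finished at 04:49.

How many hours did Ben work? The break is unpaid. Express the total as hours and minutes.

Overnight: 18:36 → midnight = 5 h 24 min; midnight → 04:49 = 4 h 49 min; span 10 h 13 min; less 20 min break → 9 h 53 min

9 h 53 min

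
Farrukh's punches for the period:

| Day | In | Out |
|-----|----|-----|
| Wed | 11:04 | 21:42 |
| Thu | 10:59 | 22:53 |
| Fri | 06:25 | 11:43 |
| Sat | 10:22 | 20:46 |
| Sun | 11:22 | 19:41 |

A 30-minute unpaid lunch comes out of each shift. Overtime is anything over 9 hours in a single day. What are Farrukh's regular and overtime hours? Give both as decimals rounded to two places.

Wed: 11:04–21:42 = 10 h 38 min; less 30 min break → 10 h 8 min
Thu: 10:59–22:53 = 11 h 54 min; less 30 min break → 11 h 24 min
Fri: 06:25–11:43 = 5 h 18 min; less 30 min break → 4 h 48 min
Sat: 10:22–20:46 = 10 h 24 min; less 30 min break → 9 h 54 min
Sun: 11:22–19:41 = 8 h 19 min; less 30 min break → 7 h 49 min
Wed reg 9 h 0 min / OT 1 h 8 min; Thu reg 9 h 0 min / OT 2 h 24 min; Fri reg 4 h 48 min / OT 0 h 0 min; Sat reg 9 h 0 min / OT 0 h 54 min; Sun reg 7 h 49 min / OT 0 h 0 min.
Totals: regular 39 h 37 min, overtime 4 h 26 min.

Regular 39.62 hours, overtime 4.43 hours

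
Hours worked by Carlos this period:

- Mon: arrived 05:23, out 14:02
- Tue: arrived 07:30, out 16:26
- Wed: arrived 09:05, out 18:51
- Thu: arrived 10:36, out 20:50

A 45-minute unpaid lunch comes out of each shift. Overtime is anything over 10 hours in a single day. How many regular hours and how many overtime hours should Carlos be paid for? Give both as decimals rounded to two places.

Regular 34.58 hours, overtime 0.00 hours

Mon: 05:23–14:02 = 8 h 39 min; less 45 min break → 7 h 54 min
Tue: 07:30–16:26 = 8 h 56 min; less 45 min break → 8 h 11 min
Wed: 09:05–18:51 = 9 h 46 min; less 45 min break → 9 h 1 min
Thu: 10:36–20:50 = 10 h 14 min; less 45 min break → 9 h 29 min
Mon reg 7 h 54 min / OT 0 h 0 min; Tue reg 8 h 11 min / OT 0 h 0 min; Wed reg 9 h 1 min / OT 0 h 0 min; Thu reg 9 h 29 min / OT 0 h 0 min.
Totals: regular 34 h 35 min, overtime 0 h 0 min.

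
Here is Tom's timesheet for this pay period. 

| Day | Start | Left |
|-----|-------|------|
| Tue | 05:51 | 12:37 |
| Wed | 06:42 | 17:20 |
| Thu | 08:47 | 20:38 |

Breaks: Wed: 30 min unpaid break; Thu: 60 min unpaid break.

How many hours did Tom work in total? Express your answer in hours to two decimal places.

Tue: 05:51–12:37 = 6 h 46 min
Wed: 06:42–17:20 = 10 h 38 min; less 30 min break → 10 h 8 min
Thu: 08:47–20:38 = 11 h 51 min; less 60 min break → 10 h 51 min
Total: 6 h 46 min + 10 h 8 min + 10 h 51 min = 27 h 45 min.

27.75 hours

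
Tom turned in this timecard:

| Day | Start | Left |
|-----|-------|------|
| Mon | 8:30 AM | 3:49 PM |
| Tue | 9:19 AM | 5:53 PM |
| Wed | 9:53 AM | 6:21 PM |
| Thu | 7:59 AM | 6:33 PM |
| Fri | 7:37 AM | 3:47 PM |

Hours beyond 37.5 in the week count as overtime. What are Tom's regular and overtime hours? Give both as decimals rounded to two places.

Mon: 8:30 AM–3:49 PM = 7 h 19 min
Tue: 9:19 AM–5:53 PM = 8 h 34 min
Wed: 9:53 AM–6:21 PM = 8 h 28 min
Thu: 7:59 AM–6:33 PM = 10 h 34 min
Fri: 7:37 AM–3:47 PM = 8 h 10 min
Total worked: 43 h 5 min = 43.08 h.
Threshold 37.5 h → overtime 5 h 35 min, regular 37 h 30 min.

Regular 37.50 hours, overtime 5.58 hours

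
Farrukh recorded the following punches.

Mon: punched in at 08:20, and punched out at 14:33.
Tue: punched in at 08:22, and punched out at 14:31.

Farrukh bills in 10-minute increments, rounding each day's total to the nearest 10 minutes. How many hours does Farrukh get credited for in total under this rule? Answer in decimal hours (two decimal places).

Mon: 08:20–14:33 = 6 h 13 min → rounds to 6 h 10 min
Tue: 08:22–14:31 = 6 h 9 min → rounds to 6 h 10 min
Total credited: 12 h 20 min.

12.33 hours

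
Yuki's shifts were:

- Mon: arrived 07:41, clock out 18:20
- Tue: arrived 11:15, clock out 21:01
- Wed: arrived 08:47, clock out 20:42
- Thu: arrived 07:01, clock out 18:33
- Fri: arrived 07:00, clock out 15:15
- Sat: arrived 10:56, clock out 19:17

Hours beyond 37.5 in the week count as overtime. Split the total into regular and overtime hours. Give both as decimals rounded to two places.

Regular 37.50 hours, overtime 22.97 hours

Mon: 07:41–18:20 = 10 h 39 min
Tue: 11:15–21:01 = 9 h 46 min
Wed: 08:47–20:42 = 11 h 55 min
Thu: 07:01–18:33 = 11 h 32 min
Fri: 07:00–15:15 = 8 h 15 min
Sat: 10:56–19:17 = 8 h 21 min
Total worked: 60 h 28 min = 60.47 h.
Threshold 37.5 h → overtime 22 h 58 min, regular 37 h 30 min.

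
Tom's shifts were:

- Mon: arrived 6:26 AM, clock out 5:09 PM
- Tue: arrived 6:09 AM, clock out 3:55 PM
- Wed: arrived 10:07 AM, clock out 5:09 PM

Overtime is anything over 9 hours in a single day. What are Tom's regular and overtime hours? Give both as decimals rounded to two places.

Regular 25.03 hours, overtime 2.48 hours

Mon: 6:26 AM–5:09 PM = 10 h 43 min
Tue: 6:09 AM–3:55 PM = 9 h 46 min
Wed: 10:07 AM–5:09 PM = 7 h 2 min
Mon reg 9 h 0 min / OT 1 h 43 min; Tue reg 9 h 0 min / OT 0 h 46 min; Wed reg 7 h 2 min / OT 0 h 0 min.
Totals: regular 25 h 2 min, overtime 2 h 29 min.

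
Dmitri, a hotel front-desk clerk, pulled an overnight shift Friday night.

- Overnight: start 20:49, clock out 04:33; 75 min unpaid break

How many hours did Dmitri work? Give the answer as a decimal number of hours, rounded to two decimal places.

6.48 hours

Overnight: 20:49 → midnight = 3 h 11 min; midnight → 04:33 = 4 h 33 min; span 7 h 44 min; less 75 min break → 6 h 29 min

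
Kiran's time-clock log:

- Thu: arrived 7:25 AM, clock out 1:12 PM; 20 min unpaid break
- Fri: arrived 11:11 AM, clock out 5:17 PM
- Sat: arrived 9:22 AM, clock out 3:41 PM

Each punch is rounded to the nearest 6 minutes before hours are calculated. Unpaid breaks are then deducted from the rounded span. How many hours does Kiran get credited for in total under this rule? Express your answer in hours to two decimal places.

17.87 hours

Thu: in 7:25 AM→7:24 AM, out 1:12 PM→1:12 PM; 5 h 48 min − 20 min = 5 h 28 min
Fri: in 11:11 AM→11:12 AM, out 5:17 PM→5:18 PM; 6 h 6 min
Sat: in 9:22 AM→9:24 AM, out 3:41 PM→3:42 PM; 6 h 18 min
Total credited: 17 h 52 min.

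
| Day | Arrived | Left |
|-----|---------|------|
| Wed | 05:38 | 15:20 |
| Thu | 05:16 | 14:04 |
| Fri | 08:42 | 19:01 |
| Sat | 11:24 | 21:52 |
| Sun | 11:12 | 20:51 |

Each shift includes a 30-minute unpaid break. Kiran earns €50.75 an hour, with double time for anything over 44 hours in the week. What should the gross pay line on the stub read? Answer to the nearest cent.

€2479.98

Wed: 05:38–15:20 = 9 h 42 min; less 30 min break → 9 h 12 min
Thu: 05:16–14:04 = 8 h 48 min; less 30 min break → 8 h 18 min
Fri: 08:42–19:01 = 10 h 19 min; less 30 min break → 9 h 49 min
Sat: 11:24–21:52 = 10 h 28 min; less 30 min break → 9 h 58 min
Sun: 11:12–20:51 = 9 h 39 min; less 30 min break → 9 h 9 min
Total worked: 46 h 26 min = 2786 min.
Regular 44 h 0 min = 2640 min at €50.75/h; overtime 2 h 26 min = 146 min at €101.50/h.
Pay = (2640 × €50.75 + 146 × €101.50) ÷ 60 = €2479.98.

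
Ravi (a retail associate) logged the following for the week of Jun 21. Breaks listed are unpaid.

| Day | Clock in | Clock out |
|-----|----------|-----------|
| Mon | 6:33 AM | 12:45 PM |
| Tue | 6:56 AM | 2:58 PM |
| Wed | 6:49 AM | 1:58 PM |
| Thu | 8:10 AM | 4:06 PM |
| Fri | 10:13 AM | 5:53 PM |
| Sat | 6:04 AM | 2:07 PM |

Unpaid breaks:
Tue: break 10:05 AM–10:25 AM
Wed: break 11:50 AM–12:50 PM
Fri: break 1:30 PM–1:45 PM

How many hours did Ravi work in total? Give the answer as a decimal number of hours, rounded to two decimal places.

Mon: 6:33 AM–12:45 PM = 6 h 12 min
Tue: 6:56 AM–2:58 PM = 8 h 2 min; less 20 min break → 7 h 42 min
Wed: 6:49 AM–1:58 PM = 7 h 9 min; less 60 min break → 6 h 9 min
Thu: 8:10 AM–4:06 PM = 7 h 56 min
Fri: 10:13 AM–5:53 PM = 7 h 40 min; less 15 min break → 7 h 25 min
Sat: 6:04 AM–2:07 PM = 8 h 3 min
Total: 6 h 12 min + 7 h 42 min + 6 h 9 min + 7 h 56 min + 7 h 25 min + 8 h 3 min = 43 h 27 min.

43.45 hours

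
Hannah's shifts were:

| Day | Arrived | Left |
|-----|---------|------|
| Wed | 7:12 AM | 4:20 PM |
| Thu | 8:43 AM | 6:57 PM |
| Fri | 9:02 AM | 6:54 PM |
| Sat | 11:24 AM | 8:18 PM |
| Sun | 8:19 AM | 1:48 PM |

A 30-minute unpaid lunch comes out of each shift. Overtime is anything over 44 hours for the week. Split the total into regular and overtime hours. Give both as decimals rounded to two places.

Wed: 7:12 AM–4:20 PM = 9 h 8 min; less 30 min break → 8 h 38 min
Thu: 8:43 AM–6:57 PM = 10 h 14 min; less 30 min break → 9 h 44 min
Fri: 9:02 AM–6:54 PM = 9 h 52 min; less 30 min break → 9 h 22 min
Sat: 11:24 AM–8:18 PM = 8 h 54 min; less 30 min break → 8 h 24 min
Sun: 8:19 AM–1:48 PM = 5 h 29 min; less 30 min break → 4 h 59 min
Total worked: 41 h 7 min = 41.12 h.
Threshold 44 h → overtime 0 h 0 min, regular 41 h 7 min.

Regular 41.12 hours, overtime 0.00 hours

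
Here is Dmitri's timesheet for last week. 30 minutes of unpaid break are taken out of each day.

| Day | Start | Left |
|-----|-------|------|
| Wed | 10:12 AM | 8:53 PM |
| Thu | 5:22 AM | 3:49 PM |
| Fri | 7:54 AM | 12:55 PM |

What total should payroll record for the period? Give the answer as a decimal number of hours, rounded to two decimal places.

Wed: 10:12 AM–8:53 PM = 10 h 41 min; less 30 min break → 10 h 11 min
Thu: 5:22 AM–3:49 PM = 10 h 27 min; less 30 min break → 9 h 57 min
Fri: 7:54 AM–12:55 PM = 5 h 1 min; less 30 min break → 4 h 31 min
Total: 10 h 11 min + 9 h 57 min + 4 h 31 min = 24 h 39 min.

24.65 hours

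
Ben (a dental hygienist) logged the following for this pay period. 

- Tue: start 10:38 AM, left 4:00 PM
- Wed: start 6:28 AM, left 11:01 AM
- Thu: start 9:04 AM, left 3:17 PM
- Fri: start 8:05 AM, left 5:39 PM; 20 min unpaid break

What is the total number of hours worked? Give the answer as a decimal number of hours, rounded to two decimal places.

Tue: 10:38 AM–4:00 PM = 5 h 22 min
Wed: 6:28 AM–11:01 AM = 4 h 33 min
Thu: 9:04 AM–3:17 PM = 6 h 13 min
Fri: 8:05 AM–5:39 PM = 9 h 34 min; less 20 min break → 9 h 14 min
Total: 5 h 22 min + 4 h 33 min + 6 h 13 min + 9 h 14 min = 25 h 22 min.

25.37 hours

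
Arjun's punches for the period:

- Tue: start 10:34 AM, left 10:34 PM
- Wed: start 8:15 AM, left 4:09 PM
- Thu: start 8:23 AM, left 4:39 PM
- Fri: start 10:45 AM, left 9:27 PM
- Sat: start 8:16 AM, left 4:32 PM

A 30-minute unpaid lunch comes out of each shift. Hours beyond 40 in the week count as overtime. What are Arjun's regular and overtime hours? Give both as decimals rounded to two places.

Tue: 10:34 AM–10:34 PM = 12 h 0 min; less 30 min break → 11 h 30 min
Wed: 8:15 AM–4:09 PM = 7 h 54 min; less 30 min break → 7 h 24 min
Thu: 8:23 AM–4:39 PM = 8 h 16 min; less 30 min break → 7 h 46 min
Fri: 10:45 AM–9:27 PM = 10 h 42 min; less 30 min break → 10 h 12 min
Sat: 8:16 AM–4:32 PM = 8 h 16 min; less 30 min break → 7 h 46 min
Total worked: 44 h 38 min = 44.63 h.
Threshold 40 h → overtime 4 h 38 min, regular 40 h 0 min.

Regular 40.00 hours, overtime 4.63 hours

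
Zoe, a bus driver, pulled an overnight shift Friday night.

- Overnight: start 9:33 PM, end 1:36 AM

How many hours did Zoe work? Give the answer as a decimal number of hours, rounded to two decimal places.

Overnight: 9:33 PM → midnight = 2 h 27 min; midnight → 1:36 AM = 1 h 36 min; span 4 h 3 min

4.05 hours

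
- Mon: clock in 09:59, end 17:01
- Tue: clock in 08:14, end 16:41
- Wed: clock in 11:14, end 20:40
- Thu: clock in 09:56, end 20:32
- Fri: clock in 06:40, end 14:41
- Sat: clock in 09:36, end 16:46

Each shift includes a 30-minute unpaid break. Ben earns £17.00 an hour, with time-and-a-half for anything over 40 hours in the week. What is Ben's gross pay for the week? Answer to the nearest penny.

£876.35

Mon: 09:59–17:01 = 7 h 2 min; less 30 min break → 6 h 32 min
Tue: 08:14–16:41 = 8 h 27 min; less 30 min break → 7 h 57 min
Wed: 11:14–20:40 = 9 h 26 min; less 30 min break → 8 h 56 min
Thu: 09:56–20:32 = 10 h 36 min; less 30 min break → 10 h 6 min
Fri: 06:40–14:41 = 8 h 1 min; less 30 min break → 7 h 31 min
Sat: 09:36–16:46 = 7 h 10 min; less 30 min break → 6 h 40 min
Total worked: 47 h 42 min = 2862 min.
Regular 40 h 0 min = 2400 min at £17.00/h; overtime 7 h 42 min = 462 min at £25.50/h.
Pay = (2400 × £17.00 + 462 × £25.50) ÷ 60 = £876.35.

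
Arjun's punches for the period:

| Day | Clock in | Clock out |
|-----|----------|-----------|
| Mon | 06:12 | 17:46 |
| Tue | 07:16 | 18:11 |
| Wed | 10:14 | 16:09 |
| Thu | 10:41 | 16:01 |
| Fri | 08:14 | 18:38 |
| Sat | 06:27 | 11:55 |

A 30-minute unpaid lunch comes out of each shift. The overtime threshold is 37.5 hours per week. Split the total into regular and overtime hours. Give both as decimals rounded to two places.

Mon: 06:12–17:46 = 11 h 34 min; less 30 min break → 11 h 4 min
Tue: 07:16–18:11 = 10 h 55 min; less 30 min break → 10 h 25 min
Wed: 10:14–16:09 = 5 h 55 min; less 30 min break → 5 h 25 min
Thu: 10:41–16:01 = 5 h 20 min; less 30 min break → 4 h 50 min
Fri: 08:14–18:38 = 10 h 24 min; less 30 min break → 9 h 54 min
Sat: 06:27–11:55 = 5 h 28 min; less 30 min break → 4 h 58 min
Total worked: 46 h 36 min = 46.60 h.
Threshold 37.5 h → overtime 9 h 6 min, regular 37 h 30 min.

Regular 37.50 hours, overtime 9.10 hours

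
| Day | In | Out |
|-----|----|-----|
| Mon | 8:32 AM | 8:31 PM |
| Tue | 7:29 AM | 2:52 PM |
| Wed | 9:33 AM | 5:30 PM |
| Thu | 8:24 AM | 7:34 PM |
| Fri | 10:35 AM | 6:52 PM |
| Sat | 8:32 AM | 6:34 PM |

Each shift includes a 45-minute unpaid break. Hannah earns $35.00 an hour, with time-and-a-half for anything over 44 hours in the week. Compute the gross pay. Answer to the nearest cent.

Mon: 8:32 AM–8:31 PM = 11 h 59 min; less 45 min break → 11 h 14 min
Tue: 7:29 AM–2:52 PM = 7 h 23 min; less 45 min break → 6 h 38 min
Wed: 9:33 AM–5:30 PM = 7 h 57 min; less 45 min break → 7 h 12 min
Thu: 8:24 AM–7:34 PM = 11 h 10 min; less 45 min break → 10 h 25 min
Fri: 10:35 AM–6:52 PM = 8 h 17 min; less 45 min break → 7 h 32 min
Sat: 8:32 AM–6:34 PM = 10 h 2 min; less 45 min break → 9 h 17 min
Total worked: 52 h 18 min = 3138 min.
Regular 44 h 0 min = 2640 min at $35.00/h; overtime 8 h 18 min = 498 min at $52.50/h.
Pay = (2640 × $35.00 + 498 × $52.50) ÷ 60 = $1975.75.

$1975.75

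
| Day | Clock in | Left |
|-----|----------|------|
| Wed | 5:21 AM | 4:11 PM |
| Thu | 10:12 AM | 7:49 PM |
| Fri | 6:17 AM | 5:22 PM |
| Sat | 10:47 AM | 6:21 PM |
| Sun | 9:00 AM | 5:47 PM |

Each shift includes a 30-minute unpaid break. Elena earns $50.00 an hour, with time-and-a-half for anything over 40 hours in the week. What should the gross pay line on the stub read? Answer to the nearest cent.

$2403.75

Wed: 5:21 AM–4:11 PM = 10 h 50 min; less 30 min break → 10 h 20 min
Thu: 10:12 AM–7:49 PM = 9 h 37 min; less 30 min break → 9 h 7 min
Fri: 6:17 AM–5:22 PM = 11 h 5 min; less 30 min break → 10 h 35 min
Sat: 10:47 AM–6:21 PM = 7 h 34 min; less 30 min break → 7 h 4 min
Sun: 9:00 AM–5:47 PM = 8 h 47 min; less 30 min break → 8 h 17 min
Total worked: 45 h 23 min = 2723 min.
Regular 40 h 0 min = 2400 min at $50.00/h; overtime 5 h 23 min = 323 min at $75.00/h.
Pay = (2400 × $50.00 + 323 × $75.00) ÷ 60 = $2403.75.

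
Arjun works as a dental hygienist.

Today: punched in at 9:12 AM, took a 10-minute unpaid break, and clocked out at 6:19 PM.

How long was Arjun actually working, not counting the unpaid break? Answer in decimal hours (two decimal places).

Today: 9:12 AM–6:19 PM = 9 h 7 min; less 10 min break → 8 h 57 min

8.95 hours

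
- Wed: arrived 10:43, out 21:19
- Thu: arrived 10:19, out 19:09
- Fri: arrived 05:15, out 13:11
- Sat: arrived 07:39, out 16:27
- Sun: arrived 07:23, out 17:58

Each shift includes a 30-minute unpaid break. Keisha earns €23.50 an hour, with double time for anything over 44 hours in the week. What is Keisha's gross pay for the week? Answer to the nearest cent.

Wed: 10:43–21:19 = 10 h 36 min; less 30 min break → 10 h 6 min
Thu: 10:19–19:09 = 8 h 50 min; less 30 min break → 8 h 20 min
Fri: 05:15–13:11 = 7 h 56 min; less 30 min break → 7 h 26 min
Sat: 07:39–16:27 = 8 h 48 min; less 30 min break → 8 h 18 min
Sun: 07:23–17:58 = 10 h 35 min; less 30 min break → 10 h 5 min
Total worked: 44 h 15 min = 2655 min.
Regular 44 h 0 min = 2640 min at €23.50/h; overtime 0 h 15 min = 15 min at €47.00/h.
Pay = (2640 × €23.50 + 15 × €47.00) ÷ 60 = €1045.75.

€1045.75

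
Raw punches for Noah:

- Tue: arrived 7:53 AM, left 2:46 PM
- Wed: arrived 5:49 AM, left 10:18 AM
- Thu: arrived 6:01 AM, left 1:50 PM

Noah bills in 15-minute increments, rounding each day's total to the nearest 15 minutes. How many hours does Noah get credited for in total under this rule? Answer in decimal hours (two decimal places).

19.25 hours

Tue: 7:53 AM–2:46 PM = 6 h 53 min → rounds to 7 h 0 min
Wed: 5:49 AM–10:18 AM = 4 h 29 min → rounds to 4 h 30 min
Thu: 6:01 AM–1:50 PM = 7 h 49 min → rounds to 7 h 45 min
Total credited: 19 h 15 min.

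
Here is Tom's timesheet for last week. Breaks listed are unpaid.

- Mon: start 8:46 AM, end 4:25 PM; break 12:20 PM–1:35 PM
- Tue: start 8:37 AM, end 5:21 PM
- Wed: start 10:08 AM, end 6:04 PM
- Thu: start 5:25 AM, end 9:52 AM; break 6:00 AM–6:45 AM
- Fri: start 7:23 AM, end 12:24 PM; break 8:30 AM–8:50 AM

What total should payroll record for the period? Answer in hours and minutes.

31 h 27 min

Mon: 8:46 AM–4:25 PM = 7 h 39 min; less 75 min break → 6 h 24 min
Tue: 8:37 AM–5:21 PM = 8 h 44 min
Wed: 10:08 AM–6:04 PM = 7 h 56 min
Thu: 5:25 AM–9:52 AM = 4 h 27 min; less 45 min break → 3 h 42 min
Fri: 7:23 AM–12:24 PM = 5 h 1 min; less 20 min break → 4 h 41 min
Total: 6 h 24 min + 8 h 44 min + 7 h 56 min + 3 h 42 min + 4 h 41 min = 31 h 27 min.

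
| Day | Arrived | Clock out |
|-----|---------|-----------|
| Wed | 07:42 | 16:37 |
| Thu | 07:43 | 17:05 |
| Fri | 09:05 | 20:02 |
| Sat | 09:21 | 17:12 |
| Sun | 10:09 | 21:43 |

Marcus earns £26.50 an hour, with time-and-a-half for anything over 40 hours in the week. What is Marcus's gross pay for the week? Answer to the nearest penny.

Wed: 07:42–16:37 = 8 h 55 min
Thu: 07:43–17:05 = 9 h 22 min
Fri: 09:05–20:02 = 10 h 57 min
Sat: 09:21–17:12 = 7 h 51 min
Sun: 10:09–21:43 = 11 h 34 min
Total worked: 48 h 39 min = 2919 min.
Regular 40 h 0 min = 2400 min at £26.50/h; overtime 8 h 39 min = 519 min at £39.75/h.
Pay = (2400 × £26.50 + 519 × £39.75) ÷ 60 = £1403.84.

£1403.84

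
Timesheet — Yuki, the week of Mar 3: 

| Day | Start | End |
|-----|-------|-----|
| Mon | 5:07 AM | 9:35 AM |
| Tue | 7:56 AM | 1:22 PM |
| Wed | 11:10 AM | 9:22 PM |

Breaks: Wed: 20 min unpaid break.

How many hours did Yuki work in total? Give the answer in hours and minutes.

19 h 46 min

Mon: 5:07 AM–9:35 AM = 4 h 28 min
Tue: 7:56 AM–1:22 PM = 5 h 26 min
Wed: 11:10 AM–9:22 PM = 10 h 12 min; less 20 min break → 9 h 52 min
Total: 4 h 28 min + 5 h 26 min + 9 h 52 min = 19 h 46 min.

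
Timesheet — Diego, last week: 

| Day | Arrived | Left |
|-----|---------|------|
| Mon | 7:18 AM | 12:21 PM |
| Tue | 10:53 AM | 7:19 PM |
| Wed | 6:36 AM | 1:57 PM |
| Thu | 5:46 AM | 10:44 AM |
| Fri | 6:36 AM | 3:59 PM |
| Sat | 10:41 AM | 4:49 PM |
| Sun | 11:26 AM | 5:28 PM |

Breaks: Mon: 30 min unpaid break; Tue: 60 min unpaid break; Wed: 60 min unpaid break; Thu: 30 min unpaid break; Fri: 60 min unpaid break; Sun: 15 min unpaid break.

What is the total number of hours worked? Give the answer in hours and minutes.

Mon: 7:18 AM–12:21 PM = 5 h 3 min; less 30 min break → 4 h 33 min
Tue: 10:53 AM–7:19 PM = 8 h 26 min; less 60 min break → 7 h 26 min
Wed: 6:36 AM–1:57 PM = 7 h 21 min; less 60 min break → 6 h 21 min
Thu: 5:46 AM–10:44 AM = 4 h 58 min; less 30 min break → 4 h 28 min
Fri: 6:36 AM–3:59 PM = 9 h 23 min; less 60 min break → 8 h 23 min
Sat: 10:41 AM–4:49 PM = 6 h 8 min
Sun: 11:26 AM–5:28 PM = 6 h 2 min; less 15 min break → 5 h 47 min
Total: 4 h 33 min + 7 h 26 min + 6 h 21 min + 4 h 28 min + 8 h 23 min + 6 h 8 min + 5 h 47 min = 43 h 6 min.

43 h 6 min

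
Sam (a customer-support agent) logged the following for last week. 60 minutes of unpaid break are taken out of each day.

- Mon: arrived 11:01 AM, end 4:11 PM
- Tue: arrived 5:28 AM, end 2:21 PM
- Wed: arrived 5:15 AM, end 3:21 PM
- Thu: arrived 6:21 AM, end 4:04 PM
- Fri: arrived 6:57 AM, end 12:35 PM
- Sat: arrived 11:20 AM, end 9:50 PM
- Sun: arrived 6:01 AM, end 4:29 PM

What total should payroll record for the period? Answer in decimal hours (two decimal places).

53.47 hours

Mon: 11:01 AM–4:11 PM = 5 h 10 min; less 60 min break → 4 h 10 min
Tue: 5:28 AM–2:21 PM = 8 h 53 min; less 60 min break → 7 h 53 min
Wed: 5:15 AM–3:21 PM = 10 h 6 min; less 60 min break → 9 h 6 min
Thu: 6:21 AM–4:04 PM = 9 h 43 min; less 60 min break → 8 h 43 min
Fri: 6:57 AM–12:35 PM = 5 h 38 min; less 60 min break → 4 h 38 min
Sat: 11:20 AM–9:50 PM = 10 h 30 min; less 60 min break → 9 h 30 min
Sun: 6:01 AM–4:29 PM = 10 h 28 min; less 60 min break → 9 h 28 min
Total: 4 h 10 min + 7 h 53 min + 9 h 6 min + 8 h 43 min + 4 h 38 min + 9 h 30 min + 9 h 28 min = 53 h 28 min.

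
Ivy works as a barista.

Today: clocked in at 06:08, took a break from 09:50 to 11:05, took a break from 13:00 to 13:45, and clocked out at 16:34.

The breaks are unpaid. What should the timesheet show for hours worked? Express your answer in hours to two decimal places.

8.43 hours

Today: 06:08–16:34 = 10 h 26 min; less 120 min break → 8 h 26 min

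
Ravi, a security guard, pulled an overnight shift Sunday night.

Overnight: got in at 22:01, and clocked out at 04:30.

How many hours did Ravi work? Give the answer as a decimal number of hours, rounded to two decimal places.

Overnight: 22:01 → midnight = 1 h 59 min; midnight → 04:30 = 4 h 30 min; span 6 h 29 min

6.48 hours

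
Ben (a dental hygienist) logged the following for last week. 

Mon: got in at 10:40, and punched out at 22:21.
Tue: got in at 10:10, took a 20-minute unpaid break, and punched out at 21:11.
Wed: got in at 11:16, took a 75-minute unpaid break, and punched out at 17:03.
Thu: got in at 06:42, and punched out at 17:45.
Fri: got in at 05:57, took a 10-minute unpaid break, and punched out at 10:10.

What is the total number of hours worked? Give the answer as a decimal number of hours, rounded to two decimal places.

Mon: 10:40–22:21 = 11 h 41 min
Tue: 10:10–21:11 = 11 h 1 min; less 20 min break → 10 h 41 min
Wed: 11:16–17:03 = 5 h 47 min; less 75 min break → 4 h 32 min
Thu: 06:42–17:45 = 11 h 3 min
Fri: 05:57–10:10 = 4 h 13 min; less 10 min break → 4 h 3 min
Total: 11 h 41 min + 10 h 41 min + 4 h 32 min + 11 h 3 min + 4 h 3 min = 42 h 0 min.

42.00 hours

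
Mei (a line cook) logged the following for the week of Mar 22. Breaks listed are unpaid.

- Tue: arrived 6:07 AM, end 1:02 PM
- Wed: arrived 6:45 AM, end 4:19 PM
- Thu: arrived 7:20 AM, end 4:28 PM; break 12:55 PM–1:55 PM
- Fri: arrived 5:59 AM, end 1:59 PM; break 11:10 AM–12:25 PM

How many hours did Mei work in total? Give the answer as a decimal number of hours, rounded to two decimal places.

Tue: 6:07 AM–1:02 PM = 6 h 55 min
Wed: 6:45 AM–4:19 PM = 9 h 34 min
Thu: 7:20 AM–4:28 PM = 9 h 8 min; less 60 min break → 8 h 8 min
Fri: 5:59 AM–1:59 PM = 8 h 0 min; less 75 min break → 6 h 45 min
Total: 6 h 55 min + 9 h 34 min + 8 h 8 min + 6 h 45 min = 31 h 22 min.

31.37 hours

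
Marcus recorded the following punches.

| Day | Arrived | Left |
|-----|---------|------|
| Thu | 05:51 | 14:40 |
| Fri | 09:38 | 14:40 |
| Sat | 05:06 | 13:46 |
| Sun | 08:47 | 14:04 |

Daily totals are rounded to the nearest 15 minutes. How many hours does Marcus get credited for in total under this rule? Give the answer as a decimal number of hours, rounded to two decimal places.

27.75 hours

Thu: 05:51–14:40 = 8 h 49 min → rounds to 8 h 45 min
Fri: 09:38–14:40 = 5 h 2 min → rounds to 5 h 0 min
Sat: 05:06–13:46 = 8 h 40 min → rounds to 8 h 45 min
Sun: 08:47–14:04 = 5 h 17 min → rounds to 5 h 15 min
Total credited: 27 h 45 min.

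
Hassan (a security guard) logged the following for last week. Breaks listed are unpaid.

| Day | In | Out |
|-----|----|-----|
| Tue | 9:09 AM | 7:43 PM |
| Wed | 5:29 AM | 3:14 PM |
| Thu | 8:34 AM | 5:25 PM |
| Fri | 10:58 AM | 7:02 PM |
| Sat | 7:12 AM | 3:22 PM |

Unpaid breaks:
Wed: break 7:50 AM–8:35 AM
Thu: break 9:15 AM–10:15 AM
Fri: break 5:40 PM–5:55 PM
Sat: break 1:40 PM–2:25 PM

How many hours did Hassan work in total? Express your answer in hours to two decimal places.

Tue: 9:09 AM–7:43 PM = 10 h 34 min
Wed: 5:29 AM–3:14 PM = 9 h 45 min; less 45 min break → 9 h 0 min
Thu: 8:34 AM–5:25 PM = 8 h 51 min; less 60 min break → 7 h 51 min
Fri: 10:58 AM–7:02 PM = 8 h 4 min; less 15 min break → 7 h 49 min
Sat: 7:12 AM–3:22 PM = 8 h 10 min; less 45 min break → 7 h 25 min
Total: 10 h 34 min + 9 h 0 min + 7 h 51 min + 7 h 49 min + 7 h 25 min = 42 h 39 min.

42.65 hours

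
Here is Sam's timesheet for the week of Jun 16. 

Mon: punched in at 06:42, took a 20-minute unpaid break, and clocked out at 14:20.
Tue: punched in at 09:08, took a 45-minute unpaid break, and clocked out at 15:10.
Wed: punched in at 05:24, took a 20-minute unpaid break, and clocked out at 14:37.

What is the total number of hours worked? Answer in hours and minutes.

21 h 28 min

Mon: 06:42–14:20 = 7 h 38 min; less 20 min break → 7 h 18 min
Tue: 09:08–15:10 = 6 h 2 min; less 45 min break → 5 h 17 min
Wed: 05:24–14:37 = 9 h 13 min; less 20 min break → 8 h 53 min
Total: 7 h 18 min + 5 h 17 min + 8 h 53 min = 21 h 28 min.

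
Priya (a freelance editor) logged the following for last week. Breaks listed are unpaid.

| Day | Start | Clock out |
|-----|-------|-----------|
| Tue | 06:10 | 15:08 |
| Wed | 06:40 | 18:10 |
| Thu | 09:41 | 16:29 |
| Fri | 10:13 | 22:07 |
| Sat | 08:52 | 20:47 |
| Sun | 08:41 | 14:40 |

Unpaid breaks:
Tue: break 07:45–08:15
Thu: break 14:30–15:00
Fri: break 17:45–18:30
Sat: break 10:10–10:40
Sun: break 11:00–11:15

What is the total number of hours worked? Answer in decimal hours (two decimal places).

54.57 hours

Tue: 06:10–15:08 = 8 h 58 min; less 30 min break → 8 h 28 min
Wed: 06:40–18:10 = 11 h 30 min
Thu: 09:41–16:29 = 6 h 48 min; less 30 min break → 6 h 18 min
Fri: 10:13–22:07 = 11 h 54 min; less 45 min break → 11 h 9 min
Sat: 08:52–20:47 = 11 h 55 min; less 30 min break → 11 h 25 min
Sun: 08:41–14:40 = 5 h 59 min; less 15 min break → 5 h 44 min
Total: 8 h 28 min + 11 h 30 min + 6 h 18 min + 11 h 9 min + 11 h 25 min + 5 h 44 min = 54 h 34 min.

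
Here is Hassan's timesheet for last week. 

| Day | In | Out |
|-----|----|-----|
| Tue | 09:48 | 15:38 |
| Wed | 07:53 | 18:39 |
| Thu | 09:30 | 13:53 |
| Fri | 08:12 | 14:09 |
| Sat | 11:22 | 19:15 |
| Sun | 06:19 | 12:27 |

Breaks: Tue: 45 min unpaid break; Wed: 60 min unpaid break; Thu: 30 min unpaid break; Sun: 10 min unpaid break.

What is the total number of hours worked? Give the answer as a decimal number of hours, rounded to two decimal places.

Tue: 09:48–15:38 = 5 h 50 min; less 45 min break → 5 h 5 min
Wed: 07:53–18:39 = 10 h 46 min; less 60 min break → 9 h 46 min
Thu: 09:30–13:53 = 4 h 23 min; less 30 min break → 3 h 53 min
Fri: 08:12–14:09 = 5 h 57 min
Sat: 11:22–19:15 = 7 h 53 min
Sun: 06:19–12:27 = 6 h 8 min; less 10 min break → 5 h 58 min
Total: 5 h 5 min + 9 h 46 min + 3 h 53 min + 5 h 57 min + 7 h 53 min + 5 h 58 min = 38 h 32 min.

38.53 hours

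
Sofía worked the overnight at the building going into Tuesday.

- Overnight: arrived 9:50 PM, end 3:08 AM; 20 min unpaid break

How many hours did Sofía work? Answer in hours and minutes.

4 h 58 min

Overnight: 9:50 PM → midnight = 2 h 10 min; midnight → 3:08 AM = 3 h 8 min; span 5 h 18 min; less 20 min break → 4 h 58 min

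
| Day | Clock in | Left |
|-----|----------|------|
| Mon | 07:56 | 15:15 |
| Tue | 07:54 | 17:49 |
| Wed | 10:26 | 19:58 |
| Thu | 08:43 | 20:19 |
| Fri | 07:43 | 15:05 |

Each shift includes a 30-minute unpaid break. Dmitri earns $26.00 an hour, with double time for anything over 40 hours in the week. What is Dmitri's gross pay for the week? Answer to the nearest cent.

$1208.13

Mon: 07:56–15:15 = 7 h 19 min; less 30 min break → 6 h 49 min
Tue: 07:54–17:49 = 9 h 55 min; less 30 min break → 9 h 25 min
Wed: 10:26–19:58 = 9 h 32 min; less 30 min break → 9 h 2 min
Thu: 08:43–20:19 = 11 h 36 min; less 30 min break → 11 h 6 min
Fri: 07:43–15:05 = 7 h 22 min; less 30 min break → 6 h 52 min
Total worked: 43 h 14 min = 2594 min.
Regular 40 h 0 min = 2400 min at $26.00/h; overtime 3 h 14 min = 194 min at $52.00/h.
Pay = (2400 × $26.00 + 194 × $52.00) ÷ 60 = $1208.13.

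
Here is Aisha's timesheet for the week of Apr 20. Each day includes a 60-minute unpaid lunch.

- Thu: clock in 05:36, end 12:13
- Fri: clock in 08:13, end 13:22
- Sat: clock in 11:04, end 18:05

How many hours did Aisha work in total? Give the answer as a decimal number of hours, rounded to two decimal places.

15.78 hours

Thu: 05:36–12:13 = 6 h 37 min; less 60 min break → 5 h 37 min
Fri: 08:13–13:22 = 5 h 9 min; less 60 min break → 4 h 9 min
Sat: 11:04–18:05 = 7 h 1 min; less 60 min break → 6 h 1 min
Total: 5 h 37 min + 4 h 9 min + 6 h 1 min = 15 h 47 min.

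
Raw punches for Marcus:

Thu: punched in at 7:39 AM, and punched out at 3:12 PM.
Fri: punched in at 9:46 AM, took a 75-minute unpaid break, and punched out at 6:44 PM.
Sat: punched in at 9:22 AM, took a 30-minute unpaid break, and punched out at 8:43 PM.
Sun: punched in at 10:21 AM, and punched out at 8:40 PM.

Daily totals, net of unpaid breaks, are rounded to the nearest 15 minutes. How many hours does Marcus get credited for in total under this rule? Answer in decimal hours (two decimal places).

36.25 hours

Thu: 7:39 AM–3:12 PM = 7 h 33 min → rounds to 7 h 30 min
Fri: 9:46 AM–6:44 PM = 8 h 58 min − 75 min = 7 h 43 min → rounds to 7 h 45 min
Sat: 9:22 AM–8:43 PM = 11 h 21 min − 30 min = 10 h 51 min → rounds to 10 h 45 min
Sun: 10:21 AM–8:40 PM = 10 h 19 min → rounds to 10 h 15 min
Total credited: 36 h 15 min.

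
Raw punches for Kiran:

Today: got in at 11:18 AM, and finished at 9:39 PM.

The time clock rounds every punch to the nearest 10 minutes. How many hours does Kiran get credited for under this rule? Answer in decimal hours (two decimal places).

Today: in 11:18 AM→11:20 AM, out 9:39 PM→9:40 PM; 10 h 20 min

10.33 hours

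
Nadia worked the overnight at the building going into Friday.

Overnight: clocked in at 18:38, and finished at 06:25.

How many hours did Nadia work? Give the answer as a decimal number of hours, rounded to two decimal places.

Overnight: 18:38 → midnight = 5 h 22 min; midnight → 06:25 = 6 h 25 min; span 11 h 47 min

11.78 hours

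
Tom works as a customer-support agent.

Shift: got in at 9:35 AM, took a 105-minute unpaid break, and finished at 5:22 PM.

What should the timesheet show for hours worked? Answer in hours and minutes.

6 h 2 min

Shift: 9:35 AM–5:22 PM = 7 h 47 min; less 105 min break → 6 h 2 min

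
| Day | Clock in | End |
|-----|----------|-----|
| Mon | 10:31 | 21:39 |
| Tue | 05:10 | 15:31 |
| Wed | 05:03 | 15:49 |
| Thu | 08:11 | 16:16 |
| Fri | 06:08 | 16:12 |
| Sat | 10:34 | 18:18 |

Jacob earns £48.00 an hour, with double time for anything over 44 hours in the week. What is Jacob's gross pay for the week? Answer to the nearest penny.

£3468.80

Mon: 10:31–21:39 = 11 h 8 min
Tue: 05:10–15:31 = 10 h 21 min
Wed: 05:03–15:49 = 10 h 46 min
Thu: 08:11–16:16 = 8 h 5 min
Fri: 06:08–16:12 = 10 h 4 min
Sat: 10:34–18:18 = 7 h 44 min
Total worked: 58 h 8 min = 3488 min.
Regular 44 h 0 min = 2640 min at £48.00/h; overtime 14 h 8 min = 848 min at £96.00/h.
Pay = (2640 × £48.00 + 848 × £96.00) ÷ 60 = £3468.80.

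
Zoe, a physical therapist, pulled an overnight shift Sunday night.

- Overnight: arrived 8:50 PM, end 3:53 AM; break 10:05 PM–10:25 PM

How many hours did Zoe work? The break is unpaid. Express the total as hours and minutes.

Overnight: 8:50 PM → midnight = 3 h 10 min; midnight → 3:53 AM = 3 h 53 min; span 7 h 3 min; less 20 min break → 6 h 43 min

6 h 43 min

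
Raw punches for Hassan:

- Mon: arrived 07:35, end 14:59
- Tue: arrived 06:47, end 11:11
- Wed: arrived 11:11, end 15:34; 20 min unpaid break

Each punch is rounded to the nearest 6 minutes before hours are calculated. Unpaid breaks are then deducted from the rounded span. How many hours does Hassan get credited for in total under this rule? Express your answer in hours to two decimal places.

Mon: in 07:35→07:36, out 14:59→15:00; 7 h 24 min
Tue: in 06:47→06:48, out 11:11→11:12; 4 h 24 min
Wed: in 11:11→11:12, out 15:34→15:36; 4 h 24 min − 20 min = 4 h 4 min
Total credited: 15 h 52 min.

15.87 hours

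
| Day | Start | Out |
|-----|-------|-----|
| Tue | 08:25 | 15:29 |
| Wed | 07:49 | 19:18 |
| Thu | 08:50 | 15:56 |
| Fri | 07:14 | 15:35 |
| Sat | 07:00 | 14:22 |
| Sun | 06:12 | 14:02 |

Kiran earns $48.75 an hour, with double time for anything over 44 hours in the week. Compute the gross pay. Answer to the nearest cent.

Tue: 08:25–15:29 = 7 h 4 min
Wed: 07:49–19:18 = 11 h 29 min
Thu: 08:50–15:56 = 7 h 6 min
Fri: 07:14–15:35 = 8 h 21 min
Sat: 07:00–14:22 = 7 h 22 min
Sun: 06:12–14:02 = 7 h 50 min
Total worked: 49 h 12 min = 2952 min.
Regular 44 h 0 min = 2640 min at $48.75/h; overtime 5 h 12 min = 312 min at $97.50/h.
Pay = (2640 × $48.75 + 312 × $97.50) ÷ 60 = $2652.00.

$2652.00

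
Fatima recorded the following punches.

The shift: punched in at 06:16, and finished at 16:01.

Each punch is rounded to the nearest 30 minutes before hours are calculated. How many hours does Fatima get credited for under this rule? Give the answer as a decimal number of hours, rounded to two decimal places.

The shift: in 06:16→06:30, out 16:01→16:00; 9 h 30 min

9.50 hours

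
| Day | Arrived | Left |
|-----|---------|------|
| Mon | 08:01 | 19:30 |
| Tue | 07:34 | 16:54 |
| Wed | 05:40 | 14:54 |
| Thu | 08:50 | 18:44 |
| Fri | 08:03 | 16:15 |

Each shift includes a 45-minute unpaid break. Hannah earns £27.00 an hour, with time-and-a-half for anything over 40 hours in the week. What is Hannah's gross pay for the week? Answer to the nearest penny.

£1258.20

Mon: 08:01–19:30 = 11 h 29 min; less 45 min break → 10 h 44 min
Tue: 07:34–16:54 = 9 h 20 min; less 45 min break → 8 h 35 min
Wed: 05:40–14:54 = 9 h 14 min; less 45 min break → 8 h 29 min
Thu: 08:50–18:44 = 9 h 54 min; less 45 min break → 9 h 9 min
Fri: 08:03–16:15 = 8 h 12 min; less 45 min break → 7 h 27 min
Total worked: 44 h 24 min = 2664 min.
Regular 40 h 0 min = 2400 min at £27.00/h; overtime 4 h 24 min = 264 min at £40.50/h.
Pay = (2400 × £27.00 + 264 × £40.50) ÷ 60 = £1258.20.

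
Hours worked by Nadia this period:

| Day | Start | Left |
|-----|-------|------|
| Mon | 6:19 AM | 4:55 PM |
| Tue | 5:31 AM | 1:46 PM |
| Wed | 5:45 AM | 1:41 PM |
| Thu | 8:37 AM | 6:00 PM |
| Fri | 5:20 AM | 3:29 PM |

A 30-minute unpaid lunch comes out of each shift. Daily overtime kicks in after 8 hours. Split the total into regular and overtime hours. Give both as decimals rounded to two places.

Regular 39.18 hours, overtime 4.63 hours

Mon: 6:19 AM–4:55 PM = 10 h 36 min; less 30 min break → 10 h 6 min
Tue: 5:31 AM–1:46 PM = 8 h 15 min; less 30 min break → 7 h 45 min
Wed: 5:45 AM–1:41 PM = 7 h 56 min; less 30 min break → 7 h 26 min
Thu: 8:37 AM–6:00 PM = 9 h 23 min; less 30 min break → 8 h 53 min
Fri: 5:20 AM–3:29 PM = 10 h 9 min; less 30 min break → 9 h 39 min
Mon reg 8 h 0 min / OT 2 h 6 min; Tue reg 7 h 45 min / OT 0 h 0 min; Wed reg 7 h 26 min / OT 0 h 0 min; Thu reg 8 h 0 min / OT 0 h 53 min; Fri reg 8 h 0 min / OT 1 h 39 min.
Totals: regular 39 h 11 min, overtime 4 h 38 min.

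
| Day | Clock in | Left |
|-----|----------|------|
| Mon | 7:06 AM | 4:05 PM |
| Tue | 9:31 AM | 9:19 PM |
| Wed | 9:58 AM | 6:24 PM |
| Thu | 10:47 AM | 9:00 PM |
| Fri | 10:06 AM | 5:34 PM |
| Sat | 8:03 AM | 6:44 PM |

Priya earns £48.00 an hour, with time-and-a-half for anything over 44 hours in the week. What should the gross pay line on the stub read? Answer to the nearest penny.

£3090.00

Mon: 7:06 AM–4:05 PM = 8 h 59 min
Tue: 9:31 AM–9:19 PM = 11 h 48 min
Wed: 9:58 AM–6:24 PM = 8 h 26 min
Thu: 10:47 AM–9:00 PM = 10 h 13 min
Fri: 10:06 AM–5:34 PM = 7 h 28 min
Sat: 8:03 AM–6:44 PM = 10 h 41 min
Total worked: 57 h 35 min = 3455 min.
Regular 44 h 0 min = 2640 min at £48.00/h; overtime 13 h 35 min = 815 min at £72.00/h.
Pay = (2640 × £48.00 + 815 × £72.00) ÷ 60 = £3090.00.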